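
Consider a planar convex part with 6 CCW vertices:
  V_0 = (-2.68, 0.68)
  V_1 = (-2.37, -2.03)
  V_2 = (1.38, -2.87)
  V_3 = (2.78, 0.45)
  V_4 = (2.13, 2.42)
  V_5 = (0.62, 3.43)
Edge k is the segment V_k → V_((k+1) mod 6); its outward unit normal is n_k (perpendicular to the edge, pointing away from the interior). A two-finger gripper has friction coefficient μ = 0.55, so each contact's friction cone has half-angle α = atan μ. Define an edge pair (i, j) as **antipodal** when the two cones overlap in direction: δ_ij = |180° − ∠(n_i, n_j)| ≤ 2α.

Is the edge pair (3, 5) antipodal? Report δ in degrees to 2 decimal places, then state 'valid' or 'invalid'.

α = atan 0.55 = 28.81°;  2α = 57.62°
edge 3: e_3 = (-0.65, +1.97);  n_3 = (+0.9496, +0.3133)
edge 5: e_5 = (-3.30, -2.75);  n_5 = (-0.6402, +0.7682)
∠(n_3, n_5) = 111.55°
δ = |180° − 111.55°| = 68.45°
68.45° > 2α = 57.62°  →  invalid

δ = 68.45°, invalid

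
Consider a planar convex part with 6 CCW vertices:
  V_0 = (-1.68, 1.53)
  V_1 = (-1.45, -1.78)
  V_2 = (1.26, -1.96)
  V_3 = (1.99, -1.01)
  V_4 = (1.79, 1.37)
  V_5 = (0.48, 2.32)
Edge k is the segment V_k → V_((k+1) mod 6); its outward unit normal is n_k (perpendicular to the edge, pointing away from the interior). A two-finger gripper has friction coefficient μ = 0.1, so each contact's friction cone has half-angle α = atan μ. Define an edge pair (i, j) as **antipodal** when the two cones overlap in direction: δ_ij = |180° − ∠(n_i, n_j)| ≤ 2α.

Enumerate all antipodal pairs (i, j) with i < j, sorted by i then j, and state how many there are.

α = atan 0.1 = 5.71°;  2α = 11.42°
n_0 = (-0.9976, -0.0693)
n_1 = (-0.0663, -0.9978)
n_2 = (+0.7929, -0.6093)
n_3 = (+0.9965, +0.0837)
n_4 = (+0.5871, +0.8095)
n_5 = (-0.3435, +0.9392)
  (0,1): δ = 97.77°  ·
  (0,2): δ = 41.51°  ·
  (0,3): δ = 0.83°  ✓
  (0,4): δ = 50.08°  ·
  (0,5): δ = 106.11°  ·
  (1,2): δ = 123.74°  ·
  (1,3): δ = 81.40°  ·
  (1,4): δ = 32.15°  ·
  (1,5): δ = 23.89°  ·
  (2,3): δ = 137.66°  ·
  (2,4): δ = 88.41°  ·
  (2,5): δ = 32.37°  ·
  (3,4): δ = 130.75°  ·
  (3,5): δ = 74.71°  ·
  (4,5): δ = 123.96°  ·
antipodal pairs: 1

count = 1; pairs: (0,3)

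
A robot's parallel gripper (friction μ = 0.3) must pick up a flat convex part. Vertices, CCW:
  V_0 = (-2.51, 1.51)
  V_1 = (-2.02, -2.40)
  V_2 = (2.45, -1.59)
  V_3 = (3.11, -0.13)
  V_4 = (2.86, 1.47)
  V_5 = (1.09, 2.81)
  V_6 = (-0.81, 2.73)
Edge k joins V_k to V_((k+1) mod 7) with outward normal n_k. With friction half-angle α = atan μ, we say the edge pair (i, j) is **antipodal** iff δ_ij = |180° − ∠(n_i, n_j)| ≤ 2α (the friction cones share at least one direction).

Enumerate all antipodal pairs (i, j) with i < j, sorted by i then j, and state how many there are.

count = 5; pairs: (0,2), (0,3), (1,5), (1,6), (2,6)

α = atan 0.3 = 16.70°;  2α = 33.40°
n_0 = (-0.9922, -0.1243)
n_1 = (+0.1783, -0.9840)
n_2 = (+0.9112, -0.4119)
n_3 = (+0.9880, +0.1544)
n_4 = (+0.6036, +0.7973)
n_5 = (-0.0421, +0.9991)
n_6 = (-0.5830, +0.8124)
  (0,1): δ = 86.87°  ·
  (0,2): δ = 31.47°  ✓
  (0,3): δ = 1.74°  ✓
  (0,4): δ = 45.73°  ·
  (0,5): δ = 85.27°  ·
  (0,6): δ = 118.52°  ·
  (1,2): δ = 124.60°  ·
  (1,3): δ = 91.39°  ·
  (1,4): δ = 47.40°  ·
  (1,5): δ = 7.86°  ✓
  (1,6): δ = 25.39°  ✓
  (2,3): δ = 146.79°  ·
  (2,4): δ = 102.80°  ·
  (2,5): δ = 63.26°  ·
  (2,6): δ = 30.01°  ✓
  (3,4): δ = 136.01°  ·
  (3,5): δ = 96.47°  ·
  (3,6): δ = 63.22°  ·
  (4,5): δ = 140.46°  ·
  (4,6): δ = 107.21°  ·
  (5,6): δ = 146.75°  ·
antipodal pairs: 5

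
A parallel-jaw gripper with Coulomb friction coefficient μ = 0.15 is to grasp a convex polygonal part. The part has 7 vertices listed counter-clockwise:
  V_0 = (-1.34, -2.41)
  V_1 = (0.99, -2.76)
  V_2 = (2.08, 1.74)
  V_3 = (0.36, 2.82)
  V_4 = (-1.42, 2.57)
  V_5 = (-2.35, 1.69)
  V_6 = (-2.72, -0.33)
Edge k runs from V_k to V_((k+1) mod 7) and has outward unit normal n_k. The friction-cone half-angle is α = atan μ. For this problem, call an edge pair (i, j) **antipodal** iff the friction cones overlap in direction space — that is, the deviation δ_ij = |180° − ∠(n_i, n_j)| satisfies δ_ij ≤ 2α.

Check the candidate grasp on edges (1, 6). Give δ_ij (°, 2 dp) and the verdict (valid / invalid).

α = atan 0.15 = 8.53°;  2α = 17.06°
edge 1: e_1 = (+1.09, +4.50);  n_1 = (+0.9719, -0.2354)
edge 6: e_6 = (+1.38, -2.08);  n_6 = (-0.8333, -0.5528)
∠(n_1, n_6) = 132.82°
δ = |180° − 132.82°| = 47.18°
47.18° > 2α = 17.06°  →  invalid

δ = 47.18°, invalid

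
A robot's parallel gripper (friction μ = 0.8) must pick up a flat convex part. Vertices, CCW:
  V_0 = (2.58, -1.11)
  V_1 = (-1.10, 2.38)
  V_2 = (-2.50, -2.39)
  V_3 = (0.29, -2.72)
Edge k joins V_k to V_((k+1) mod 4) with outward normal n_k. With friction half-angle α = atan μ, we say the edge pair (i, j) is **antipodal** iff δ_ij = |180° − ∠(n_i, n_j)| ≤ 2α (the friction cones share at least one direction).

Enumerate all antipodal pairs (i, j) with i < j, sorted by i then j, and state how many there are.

α = atan 0.8 = 38.66°;  2α = 77.32°
n_0 = (+0.6881, +0.7256)
n_1 = (-0.9595, +0.2816)
n_2 = (-0.1175, -0.9931)
n_3 = (+0.5751, -0.8181)
  (0,1): δ = 62.87°  ✓
  (0,2): δ = 36.74°  ✓
  (0,3): δ = 78.59°  ·
  (1,2): δ = 80.39°  ·
  (1,3): δ = 38.53°  ✓
  (2,3): δ = 138.15°  ·
antipodal pairs: 3

count = 3; pairs: (0,1), (0,2), (1,3)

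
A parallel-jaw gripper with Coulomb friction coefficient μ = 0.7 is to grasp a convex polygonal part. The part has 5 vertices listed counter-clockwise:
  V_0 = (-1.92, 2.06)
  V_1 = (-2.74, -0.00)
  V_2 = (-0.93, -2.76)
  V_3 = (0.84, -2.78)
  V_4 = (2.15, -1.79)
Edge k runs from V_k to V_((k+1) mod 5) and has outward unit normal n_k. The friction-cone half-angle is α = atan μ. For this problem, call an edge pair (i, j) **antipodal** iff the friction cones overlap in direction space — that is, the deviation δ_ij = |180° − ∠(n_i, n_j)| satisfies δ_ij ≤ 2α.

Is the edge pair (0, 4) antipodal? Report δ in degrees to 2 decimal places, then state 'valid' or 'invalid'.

α = atan 0.7 = 34.99°;  2α = 69.98°
edge 0: e_0 = (-0.82, -2.06);  n_0 = (-0.9291, +0.3698)
edge 4: e_4 = (-4.07, +3.85);  n_4 = (+0.6872, +0.7265)
∠(n_0, n_4) = 111.70°
δ = |180° − 111.70°| = 68.30°
68.30° ≤ 2α = 69.98°  →  valid

δ = 68.30°, valid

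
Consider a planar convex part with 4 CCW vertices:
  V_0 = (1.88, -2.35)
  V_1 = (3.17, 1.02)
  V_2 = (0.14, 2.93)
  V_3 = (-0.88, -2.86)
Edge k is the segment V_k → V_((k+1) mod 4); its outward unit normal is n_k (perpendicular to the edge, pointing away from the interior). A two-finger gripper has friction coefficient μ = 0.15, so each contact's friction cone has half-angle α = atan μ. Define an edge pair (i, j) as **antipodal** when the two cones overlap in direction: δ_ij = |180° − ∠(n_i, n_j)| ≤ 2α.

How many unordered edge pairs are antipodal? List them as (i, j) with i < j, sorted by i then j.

count = 1; pairs: (0,2)

α = atan 0.15 = 8.53°;  2α = 17.06°
n_0 = (+0.9339, -0.3575)
n_1 = (+0.5333, +0.8460)
n_2 = (-0.9848, +0.1735)
n_3 = (+0.1817, -0.9834)
  (0,1): δ = 101.28°  ·
  (0,2): δ = 10.96°  ✓
  (0,3): δ = 121.42°  ·
  (1,2): δ = 67.77°  ·
  (1,3): δ = 42.69°  ·
  (2,3): δ = 69.54°  ·
antipodal pairs: 1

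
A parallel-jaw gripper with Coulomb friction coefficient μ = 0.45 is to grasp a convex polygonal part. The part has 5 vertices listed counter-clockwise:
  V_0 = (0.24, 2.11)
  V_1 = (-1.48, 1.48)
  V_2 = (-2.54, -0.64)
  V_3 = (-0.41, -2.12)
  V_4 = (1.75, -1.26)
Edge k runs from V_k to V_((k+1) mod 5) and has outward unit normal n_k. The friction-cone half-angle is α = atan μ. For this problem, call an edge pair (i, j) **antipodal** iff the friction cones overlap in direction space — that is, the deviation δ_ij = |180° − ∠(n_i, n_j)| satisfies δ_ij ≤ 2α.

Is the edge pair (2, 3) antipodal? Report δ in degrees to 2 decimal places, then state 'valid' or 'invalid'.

δ = 123.50°, invalid

α = atan 0.45 = 24.23°;  2α = 48.46°
edge 2: e_2 = (+2.13, -1.48);  n_2 = (-0.5706, -0.8212)
edge 3: e_3 = (+2.16, +0.86);  n_3 = (+0.3699, -0.9291)
∠(n_2, n_3) = 56.50°
δ = |180° − 56.50°| = 123.50°
123.50° > 2α = 48.46°  →  invalid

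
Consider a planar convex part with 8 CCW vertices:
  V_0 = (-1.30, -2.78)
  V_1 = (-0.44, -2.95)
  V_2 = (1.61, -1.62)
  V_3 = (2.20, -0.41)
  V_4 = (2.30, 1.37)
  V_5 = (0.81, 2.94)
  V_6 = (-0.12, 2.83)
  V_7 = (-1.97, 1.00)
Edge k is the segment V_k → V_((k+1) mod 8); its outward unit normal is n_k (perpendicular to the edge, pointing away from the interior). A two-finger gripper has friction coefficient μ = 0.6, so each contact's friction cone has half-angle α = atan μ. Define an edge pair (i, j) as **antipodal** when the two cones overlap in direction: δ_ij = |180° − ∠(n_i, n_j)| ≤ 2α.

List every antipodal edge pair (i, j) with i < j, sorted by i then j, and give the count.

count = 11; pairs: (0,4), (0,5), (0,6), (1,5), (1,6), (2,5), (2,6), (2,7), (3,6), (3,7), (4,7)

α = atan 0.6 = 30.96°;  2α = 61.93°
n_0 = (-0.1939, -0.9810)
n_1 = (+0.5443, -0.8389)
n_2 = (+0.8988, -0.4383)
n_3 = (+0.9984, -0.0561)
n_4 = (+0.7253, +0.6884)
n_5 = (-0.1175, +0.9931)
n_6 = (-0.7033, +0.7109)
n_7 = (-0.9847, -0.1745)
  (0,1): δ = 135.84°  ·
  (0,2): δ = 104.81°  ·
  (0,3): δ = 82.03°  ·
  (0,4): δ = 35.32°  ✓
  (0,5): δ = 17.93°  ✓
  (0,6): δ = 55.87°  ✓
  (0,7): δ = 111.23°  ·
  (1,2): δ = 148.97°  ·
  (1,3): δ = 126.19°  ·
  (1,4): δ = 79.47°  ·
  (1,5): δ = 26.23°  ✓
  (1,6): δ = 11.71°  ✓
  (1,7): δ = 67.08°  ·
  (2,3): δ = 157.22°  ·
  (2,4): δ = 110.50°  ·
  (2,5): δ = 57.26°  ✓
  (2,6): δ = 19.32°  ✓
  (2,7): δ = 36.05°  ✓
  (3,4): δ = 133.28°  ·
  (3,5): δ = 80.04°  ·
  (3,6): δ = 42.10°  ✓
  (3,7): δ = 13.27°  ✓
  (4,5): δ = 126.76°  ·
  (4,6): δ = 88.81°  ·
  (4,7): δ = 33.45°  ✓
  (5,6): δ = 142.06°  ·
  (5,7): δ = 86.69°  ·
  (6,7): δ = 124.64°  ·
antipodal pairs: 11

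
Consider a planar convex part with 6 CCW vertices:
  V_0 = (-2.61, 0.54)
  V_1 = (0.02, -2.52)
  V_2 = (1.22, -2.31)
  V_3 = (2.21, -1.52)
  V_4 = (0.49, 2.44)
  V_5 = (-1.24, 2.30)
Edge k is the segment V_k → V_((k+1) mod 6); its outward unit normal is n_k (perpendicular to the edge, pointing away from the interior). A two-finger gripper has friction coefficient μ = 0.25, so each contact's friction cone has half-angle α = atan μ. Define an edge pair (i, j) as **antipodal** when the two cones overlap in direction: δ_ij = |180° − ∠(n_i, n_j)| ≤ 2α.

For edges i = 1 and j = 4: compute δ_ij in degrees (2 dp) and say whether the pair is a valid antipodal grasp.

δ = 5.30°, valid

α = atan 0.25 = 14.04°;  2α = 28.07°
edge 1: e_1 = (+1.20, +0.21);  n_1 = (+0.1724, -0.9850)
edge 4: e_4 = (-1.73, -0.14);  n_4 = (-0.0807, +0.9967)
∠(n_1, n_4) = 174.70°
δ = |180° − 174.70°| = 5.30°
5.30° ≤ 2α = 28.07°  →  valid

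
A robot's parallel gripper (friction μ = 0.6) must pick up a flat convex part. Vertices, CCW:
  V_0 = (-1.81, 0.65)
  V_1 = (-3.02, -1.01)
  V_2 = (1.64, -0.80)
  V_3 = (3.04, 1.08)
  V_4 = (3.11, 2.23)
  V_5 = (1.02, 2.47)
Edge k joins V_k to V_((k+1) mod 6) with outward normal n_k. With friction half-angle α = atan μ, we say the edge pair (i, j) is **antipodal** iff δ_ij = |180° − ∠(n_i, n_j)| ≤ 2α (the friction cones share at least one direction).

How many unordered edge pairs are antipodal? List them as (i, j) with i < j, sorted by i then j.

count = 8; pairs: (0,1), (0,2), (0,3), (1,4), (1,5), (2,4), (2,5), (3,5)

α = atan 0.6 = 30.96°;  2α = 61.93°
n_0 = (-0.8081, +0.5890)
n_1 = (+0.0450, -0.9990)
n_2 = (+0.8020, -0.5973)
n_3 = (+0.9982, -0.0608)
n_4 = (+0.1141, +0.9935)
n_5 = (-0.5409, +0.8411)
  (0,1): δ = 51.33°  ✓
  (0,2): δ = 0.59°  ✓
  (0,3): δ = 32.61°  ✓
  (0,4): δ = 119.54°  ·
  (0,5): δ = 158.83°  ·
  (1,2): δ = 129.25°  ·
  (1,3): δ = 96.06°  ·
  (1,4): δ = 9.13°  ✓
  (1,5): δ = 30.17°  ✓
  (2,3): δ = 146.81°  ·
  (2,4): δ = 59.88°  ✓
  (2,5): δ = 20.58°  ✓
  (3,4): δ = 93.07°  ·
  (3,5): δ = 53.77°  ✓
  (4,5): δ = 140.70°  ·
antipodal pairs: 8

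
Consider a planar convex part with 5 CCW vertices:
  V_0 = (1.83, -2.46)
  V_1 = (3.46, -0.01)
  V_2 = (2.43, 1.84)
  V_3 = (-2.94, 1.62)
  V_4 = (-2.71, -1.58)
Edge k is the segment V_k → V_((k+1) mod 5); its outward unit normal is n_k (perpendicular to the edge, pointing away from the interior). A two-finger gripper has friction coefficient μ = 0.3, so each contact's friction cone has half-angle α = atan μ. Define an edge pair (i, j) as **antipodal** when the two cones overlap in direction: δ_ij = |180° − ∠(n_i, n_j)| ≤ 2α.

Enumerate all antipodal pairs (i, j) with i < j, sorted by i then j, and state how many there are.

count = 2; pairs: (1,3), (2,4)

α = atan 0.3 = 16.70°;  2α = 33.40°
n_0 = (+0.8326, -0.5539)
n_1 = (+0.8737, +0.4864)
n_2 = (-0.0409, +0.9992)
n_3 = (-0.9974, -0.0717)
n_4 = (-0.1903, -0.9817)
  (0,1): δ = 117.26°  ·
  (0,2): δ = 54.02°  ·
  (0,3): δ = 37.75°  ·
  (0,4): δ = 112.67°  ·
  (1,2): δ = 116.76°  ·
  (1,3): δ = 25.00°  ✓
  (1,4): δ = 49.92°  ·
  (2,3): δ = 88.23°  ·
  (2,4): δ = 13.32°  ✓
  (3,4): δ = 105.08°  ·
antipodal pairs: 2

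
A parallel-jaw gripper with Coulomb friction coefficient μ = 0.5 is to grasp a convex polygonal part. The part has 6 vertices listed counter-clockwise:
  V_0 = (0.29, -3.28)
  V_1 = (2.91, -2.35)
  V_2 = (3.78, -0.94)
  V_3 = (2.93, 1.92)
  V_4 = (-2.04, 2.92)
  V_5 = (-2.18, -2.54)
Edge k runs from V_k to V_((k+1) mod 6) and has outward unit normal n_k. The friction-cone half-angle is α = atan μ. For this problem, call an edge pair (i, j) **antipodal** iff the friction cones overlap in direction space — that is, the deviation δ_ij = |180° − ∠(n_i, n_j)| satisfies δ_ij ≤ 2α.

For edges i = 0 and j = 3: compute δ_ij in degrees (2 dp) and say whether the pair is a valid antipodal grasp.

δ = 30.92°, valid

α = atan 0.5 = 26.57°;  2α = 53.13°
edge 0: e_0 = (+2.62, +0.93);  n_0 = (+0.3345, -0.9424)
edge 3: e_3 = (-4.97, +1.00);  n_3 = (+0.1973, +0.9804)
∠(n_0, n_3) = 149.08°
δ = |180° − 149.08°| = 30.92°
30.92° ≤ 2α = 53.13°  →  valid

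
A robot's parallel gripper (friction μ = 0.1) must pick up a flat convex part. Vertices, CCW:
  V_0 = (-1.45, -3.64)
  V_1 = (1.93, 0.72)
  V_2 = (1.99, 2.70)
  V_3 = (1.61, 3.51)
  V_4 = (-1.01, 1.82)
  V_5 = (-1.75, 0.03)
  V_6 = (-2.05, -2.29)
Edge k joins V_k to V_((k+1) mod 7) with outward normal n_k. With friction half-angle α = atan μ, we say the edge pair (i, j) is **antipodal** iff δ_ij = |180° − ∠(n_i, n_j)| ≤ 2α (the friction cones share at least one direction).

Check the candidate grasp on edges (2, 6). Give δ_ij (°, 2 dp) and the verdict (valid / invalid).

δ = 1.17°, valid

α = atan 0.1 = 5.71°;  2α = 11.42°
edge 2: e_2 = (-0.38, +0.81);  n_2 = (+0.9053, +0.4247)
edge 6: e_6 = (+0.60, -1.35);  n_6 = (-0.9138, -0.4061)
∠(n_2, n_6) = 178.83°
δ = |180° − 178.83°| = 1.17°
1.17° ≤ 2α = 11.42°  →  valid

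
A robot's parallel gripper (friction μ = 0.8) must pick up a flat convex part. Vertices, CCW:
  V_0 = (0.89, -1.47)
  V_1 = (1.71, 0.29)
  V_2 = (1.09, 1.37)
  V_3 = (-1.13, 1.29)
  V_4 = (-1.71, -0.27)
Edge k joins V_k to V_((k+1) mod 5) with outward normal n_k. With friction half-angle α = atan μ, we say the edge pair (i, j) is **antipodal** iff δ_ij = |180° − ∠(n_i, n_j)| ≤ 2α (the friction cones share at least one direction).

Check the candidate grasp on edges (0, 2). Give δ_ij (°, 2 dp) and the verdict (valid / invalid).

δ = 62.95°, valid

α = atan 0.8 = 38.66°;  2α = 77.32°
edge 0: e_0 = (+0.82, +1.76);  n_0 = (+0.9064, -0.4223)
edge 2: e_2 = (-2.22, -0.08);  n_2 = (-0.0360, +0.9994)
∠(n_0, n_2) = 117.05°
δ = |180° − 117.05°| = 62.95°
62.95° ≤ 2α = 77.32°  →  valid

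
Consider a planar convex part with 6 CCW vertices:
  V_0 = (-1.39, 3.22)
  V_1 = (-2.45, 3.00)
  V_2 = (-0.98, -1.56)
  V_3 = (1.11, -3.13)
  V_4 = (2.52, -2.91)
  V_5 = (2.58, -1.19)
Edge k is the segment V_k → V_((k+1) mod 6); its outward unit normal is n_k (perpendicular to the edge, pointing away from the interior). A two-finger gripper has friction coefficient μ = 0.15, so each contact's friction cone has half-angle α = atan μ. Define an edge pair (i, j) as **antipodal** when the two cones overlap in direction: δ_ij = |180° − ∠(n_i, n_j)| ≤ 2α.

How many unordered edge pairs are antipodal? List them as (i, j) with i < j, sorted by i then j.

count = 2; pairs: (0,3), (2,5)

α = atan 0.15 = 8.53°;  2α = 17.06°
n_0 = (-0.2032, +0.9791)
n_1 = (-0.9518, -0.3068)
n_2 = (-0.6006, -0.7995)
n_3 = (+0.1542, -0.9880)
n_4 = (+0.9994, -0.0349)
n_5 = (+0.7432, +0.6691)
  (0,1): δ = 83.86°  ·
  (0,2): δ = 48.64°  ·
  (0,3): δ = 2.86°  ✓
  (0,4): δ = 76.28°  ·
  (0,5): δ = 120.27°  ·
  (1,2): δ = 144.78°  ·
  (1,3): δ = 99.00°  ·
  (1,4): δ = 19.87°  ·
  (1,5): δ = 24.13°  ·
  (2,3): δ = 134.22°  ·
  (2,4): δ = 55.08°  ·
  (2,5): δ = 11.09°  ✓
  (3,4): δ = 100.87°  ·
  (3,5): δ = 56.87°  ·
  (4,5): δ = 136.01°  ·
antipodal pairs: 2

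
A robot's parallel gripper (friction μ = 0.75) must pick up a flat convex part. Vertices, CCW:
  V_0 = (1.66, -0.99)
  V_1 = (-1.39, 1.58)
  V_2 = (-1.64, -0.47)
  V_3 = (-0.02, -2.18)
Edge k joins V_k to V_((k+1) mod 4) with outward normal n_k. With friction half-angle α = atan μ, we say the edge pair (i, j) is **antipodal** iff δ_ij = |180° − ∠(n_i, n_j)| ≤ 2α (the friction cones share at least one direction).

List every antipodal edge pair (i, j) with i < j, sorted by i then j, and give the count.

count = 3; pairs: (0,1), (0,2), (1,3)

α = atan 0.75 = 36.87°;  2α = 73.74°
n_0 = (+0.6444, +0.7647)
n_1 = (-0.9926, +0.1211)
n_2 = (-0.7260, -0.6877)
n_3 = (+0.5780, -0.8160)
  (0,1): δ = 56.83°  ✓
  (0,2): δ = 6.43°  ✓
  (0,3): δ = 75.43°  ·
  (1,2): δ = 129.60°  ·
  (1,3): δ = 47.74°  ✓
  (2,3): δ = 98.14°  ·
antipodal pairs: 3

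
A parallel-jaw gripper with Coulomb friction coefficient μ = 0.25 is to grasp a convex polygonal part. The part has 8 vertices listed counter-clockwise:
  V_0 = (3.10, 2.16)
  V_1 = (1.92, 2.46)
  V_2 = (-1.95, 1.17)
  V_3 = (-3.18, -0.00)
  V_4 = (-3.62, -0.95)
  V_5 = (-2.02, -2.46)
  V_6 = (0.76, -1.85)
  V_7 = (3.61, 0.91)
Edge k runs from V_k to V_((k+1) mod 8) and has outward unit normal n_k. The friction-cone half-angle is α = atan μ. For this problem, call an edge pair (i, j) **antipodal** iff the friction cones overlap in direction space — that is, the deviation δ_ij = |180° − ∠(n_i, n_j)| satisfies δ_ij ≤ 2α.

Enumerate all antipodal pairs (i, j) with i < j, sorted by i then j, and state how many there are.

α = atan 0.25 = 14.04°;  2α = 28.07°
n_0 = (+0.2464, +0.9692)
n_1 = (-0.3162, +0.9487)
n_2 = (-0.6892, +0.7246)
n_3 = (-0.9074, +0.4203)
n_4 = (-0.6864, -0.7273)
n_5 = (+0.2143, -0.9768)
n_6 = (+0.6957, -0.7184)
n_7 = (+0.9259, +0.3778)
  (0,1): δ = 147.30°  ·
  (0,2): δ = 122.17°  ·
  (0,3): δ = 100.59°  ·
  (0,4): δ = 29.08°  ·
  (0,5): δ = 26.64°  ✓
  (0,6): δ = 58.35°  ·
  (0,7): δ = 126.46°  ·
  (1,2): δ = 154.87°  ·
  (1,3): δ = 133.29°  ·
  (1,4): δ = 61.78°  ·
  (1,5): δ = 6.06°  ✓
  (1,6): δ = 25.65°  ✓
  (1,7): δ = 93.76°  ·
  (2,3): δ = 158.42°  ·
  (2,4): δ = 86.91°  ·
  (2,5): δ = 31.19°  ·
  (2,6): δ = 0.51°  ✓
  (2,7): δ = 68.63°  ·
  (3,4): δ = 108.49°  ·
  (3,5): δ = 52.77°  ·
  (3,6): δ = 21.07°  ✓
  (3,7): δ = 47.05°  ·
  (4,5): δ = 124.28°  ·
  (4,6): δ = 92.58°  ·
  (4,7): δ = 24.46°  ✓
  (5,6): δ = 148.30°  ·
  (5,7): δ = 80.18°  ·
  (6,7): δ = 111.89°  ·
antipodal pairs: 6

count = 6; pairs: (0,5), (1,5), (1,6), (2,6), (3,6), (4,7)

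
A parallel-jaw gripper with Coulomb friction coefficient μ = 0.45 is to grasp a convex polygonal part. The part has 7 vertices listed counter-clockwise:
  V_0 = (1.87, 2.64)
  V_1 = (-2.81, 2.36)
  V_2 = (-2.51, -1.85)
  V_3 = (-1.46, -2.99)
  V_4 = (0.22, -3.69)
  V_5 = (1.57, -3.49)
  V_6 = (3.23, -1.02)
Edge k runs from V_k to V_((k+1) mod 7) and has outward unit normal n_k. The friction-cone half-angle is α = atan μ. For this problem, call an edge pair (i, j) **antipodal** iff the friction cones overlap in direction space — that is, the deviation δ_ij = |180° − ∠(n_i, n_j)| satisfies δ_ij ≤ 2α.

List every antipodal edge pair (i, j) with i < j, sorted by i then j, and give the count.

α = atan 0.45 = 24.23°;  2α = 48.46°
n_0 = (-0.0597, +0.9982)
n_1 = (-0.9975, -0.0711)
n_2 = (-0.7355, -0.6775)
n_3 = (-0.3846, -0.9231)
n_4 = (+0.1465, -0.9892)
n_5 = (+0.8300, -0.5578)
n_6 = (+0.9374, +0.3483)
  (0,1): δ = 89.35°  ·
  (0,2): δ = 50.78°  ·
  (0,3): δ = 26.04°  ✓
  (0,4): δ = 5.00°  ✓
  (0,5): δ = 52.67°  ·
  (0,6): δ = 106.96°  ·
  (1,2): δ = 141.43°  ·
  (1,3): δ = 116.70°  ·
  (1,4): δ = 85.65°  ·
  (1,5): δ = 37.98°  ✓
  (1,6): δ = 16.31°  ✓
  (2,3): δ = 155.27°  ·
  (2,4): δ = 124.22°  ·
  (2,5): δ = 76.55°  ·
  (2,6): δ = 22.26°  ✓
  (3,4): δ = 148.95°  ·
  (3,5): δ = 101.28°  ·
  (3,6): δ = 47.00°  ✓
  (4,5): δ = 132.33°  ·
  (4,6): δ = 78.04°  ·
  (5,6): δ = 125.71°  ·
antipodal pairs: 6

count = 6; pairs: (0,3), (0,4), (1,5), (1,6), (2,6), (3,6)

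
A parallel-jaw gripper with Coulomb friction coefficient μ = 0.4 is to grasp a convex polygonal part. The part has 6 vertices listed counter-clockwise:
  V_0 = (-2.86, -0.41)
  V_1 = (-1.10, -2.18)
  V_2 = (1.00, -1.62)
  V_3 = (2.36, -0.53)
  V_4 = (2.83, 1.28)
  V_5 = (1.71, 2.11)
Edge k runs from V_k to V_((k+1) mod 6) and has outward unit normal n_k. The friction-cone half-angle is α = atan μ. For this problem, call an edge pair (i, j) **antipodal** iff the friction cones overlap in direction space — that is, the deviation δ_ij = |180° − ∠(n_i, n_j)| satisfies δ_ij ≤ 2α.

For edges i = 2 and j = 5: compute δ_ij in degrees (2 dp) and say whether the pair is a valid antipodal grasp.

δ = 9.84°, valid

α = atan 0.4 = 21.80°;  2α = 43.60°
edge 2: e_2 = (+1.36, +1.09);  n_2 = (+0.6254, -0.7803)
edge 5: e_5 = (-4.57, -2.52);  n_5 = (-0.4829, +0.8757)
∠(n_2, n_5) = 170.16°
δ = |180° − 170.16°| = 9.84°
9.84° ≤ 2α = 43.60°  →  valid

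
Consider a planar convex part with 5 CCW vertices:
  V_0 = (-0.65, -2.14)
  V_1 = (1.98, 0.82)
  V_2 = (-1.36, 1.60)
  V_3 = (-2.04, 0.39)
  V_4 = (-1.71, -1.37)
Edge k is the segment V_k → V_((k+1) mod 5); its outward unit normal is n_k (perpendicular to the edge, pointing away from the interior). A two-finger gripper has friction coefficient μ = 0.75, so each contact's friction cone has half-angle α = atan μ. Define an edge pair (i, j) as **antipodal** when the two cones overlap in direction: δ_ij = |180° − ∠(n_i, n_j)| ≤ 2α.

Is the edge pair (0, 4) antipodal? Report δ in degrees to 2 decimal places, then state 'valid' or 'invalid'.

α = atan 0.75 = 36.87°;  2α = 73.74°
edge 0: e_0 = (+2.63, +2.96);  n_0 = (+0.7475, -0.6642)
edge 4: e_4 = (+1.06, -0.77);  n_4 = (-0.5877, -0.8091)
∠(n_0, n_4) = 84.37°
δ = |180° − 84.37°| = 95.63°
95.63° > 2α = 73.74°  →  invalid

δ = 95.63°, invalid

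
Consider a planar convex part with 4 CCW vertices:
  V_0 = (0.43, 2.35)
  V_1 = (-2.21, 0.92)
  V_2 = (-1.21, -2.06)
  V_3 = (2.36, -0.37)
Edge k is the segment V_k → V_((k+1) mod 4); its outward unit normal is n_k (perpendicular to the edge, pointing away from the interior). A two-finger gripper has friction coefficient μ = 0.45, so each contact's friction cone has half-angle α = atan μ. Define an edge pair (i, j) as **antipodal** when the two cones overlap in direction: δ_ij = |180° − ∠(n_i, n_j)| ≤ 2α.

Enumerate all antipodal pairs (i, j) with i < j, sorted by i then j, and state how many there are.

α = atan 0.45 = 24.23°;  2α = 48.46°
n_0 = (-0.4763, +0.8793)
n_1 = (-0.9480, -0.3181)
n_2 = (+0.4279, -0.9038)
n_3 = (+0.8156, +0.5787)
  (0,1): δ = 99.89°  ·
  (0,2): δ = 3.11°  ✓
  (0,3): δ = 96.92°  ·
  (1,2): δ = 83.22°  ·
  (1,3): δ = 16.81°  ✓
  (2,3): δ = 79.97°  ·
antipodal pairs: 2

count = 2; pairs: (0,2), (1,3)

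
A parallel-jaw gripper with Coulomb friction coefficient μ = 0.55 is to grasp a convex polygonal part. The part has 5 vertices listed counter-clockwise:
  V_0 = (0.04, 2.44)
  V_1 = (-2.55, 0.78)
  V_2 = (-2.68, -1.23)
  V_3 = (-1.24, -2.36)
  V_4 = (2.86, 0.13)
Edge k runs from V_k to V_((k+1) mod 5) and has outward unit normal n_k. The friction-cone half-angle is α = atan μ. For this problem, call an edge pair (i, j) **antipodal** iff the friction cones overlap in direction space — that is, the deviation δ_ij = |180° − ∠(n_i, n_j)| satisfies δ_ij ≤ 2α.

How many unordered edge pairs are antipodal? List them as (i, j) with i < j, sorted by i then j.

count = 4; pairs: (0,3), (1,3), (1,4), (2,4)

α = atan 0.55 = 28.81°;  2α = 57.62°
n_0 = (-0.5396, +0.8419)
n_1 = (-0.9979, +0.0645)
n_2 = (-0.6173, -0.7867)
n_3 = (+0.5191, -0.8547)
n_4 = (+0.6337, +0.7736)
  (0,1): δ = 126.36°  ·
  (0,2): δ = 70.78°  ·
  (0,3): δ = 1.39°  ✓
  (0,4): δ = 108.02°  ·
  (1,2): δ = 124.42°  ·
  (1,3): δ = 55.03°  ✓
  (1,4): δ = 54.38°  ✓
  (2,3): δ = 110.61°  ·
  (2,4): δ = 1.20°  ✓
  (3,4): δ = 70.59°  ·
antipodal pairs: 4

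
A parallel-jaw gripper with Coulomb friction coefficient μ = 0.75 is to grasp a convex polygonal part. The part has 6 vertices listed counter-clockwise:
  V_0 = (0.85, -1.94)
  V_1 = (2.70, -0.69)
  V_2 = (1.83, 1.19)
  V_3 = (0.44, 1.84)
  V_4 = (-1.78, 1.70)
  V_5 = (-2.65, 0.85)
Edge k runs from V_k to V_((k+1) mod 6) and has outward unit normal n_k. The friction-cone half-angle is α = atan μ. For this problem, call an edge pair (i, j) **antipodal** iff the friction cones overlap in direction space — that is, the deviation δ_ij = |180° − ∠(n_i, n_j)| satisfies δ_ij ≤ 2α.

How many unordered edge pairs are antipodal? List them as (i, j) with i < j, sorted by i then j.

count = 7; pairs: (0,2), (0,3), (0,4), (1,4), (1,5), (2,5), (3,5)

α = atan 0.75 = 36.87°;  2α = 73.74°
n_0 = (+0.5599, -0.8286)
n_1 = (+0.9075, +0.4200)
n_2 = (+0.4236, +0.9058)
n_3 = (-0.0629, +0.9980)
n_4 = (-0.6988, +0.7153)
n_5 = (-0.6233, -0.7820)
  (0,1): δ = 99.21°  ·
  (0,2): δ = 59.11°  ✓
  (0,3): δ = 30.44°  ✓
  (0,4): δ = 10.29°  ✓
  (0,5): δ = 107.39°  ·
  (1,2): δ = 139.90°  ·
  (1,3): δ = 111.22°  ·
  (1,4): δ = 70.50°  ✓
  (1,5): δ = 26.61°  ✓
  (2,3): δ = 151.33°  ·
  (2,4): δ = 110.60°  ·
  (2,5): δ = 13.50°  ✓
  (3,4): δ = 139.27°  ·
  (3,5): δ = 42.17°  ✓
  (4,5): δ = 82.89°  ·
antipodal pairs: 7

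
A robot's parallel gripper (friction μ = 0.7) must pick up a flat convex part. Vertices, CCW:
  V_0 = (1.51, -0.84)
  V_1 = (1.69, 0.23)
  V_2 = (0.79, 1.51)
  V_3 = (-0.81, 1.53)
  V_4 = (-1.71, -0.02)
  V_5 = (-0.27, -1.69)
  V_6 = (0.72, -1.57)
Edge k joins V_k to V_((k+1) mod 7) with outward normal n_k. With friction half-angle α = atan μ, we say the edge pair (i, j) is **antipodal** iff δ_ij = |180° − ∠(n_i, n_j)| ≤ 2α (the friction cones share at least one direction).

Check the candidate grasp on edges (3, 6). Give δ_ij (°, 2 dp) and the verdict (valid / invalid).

δ = 17.12°, valid

α = atan 0.7 = 34.99°;  2α = 69.98°
edge 3: e_3 = (-0.90, -1.55);  n_3 = (-0.8648, +0.5021)
edge 6: e_6 = (+0.79, +0.73);  n_6 = (+0.6787, -0.7344)
∠(n_3, n_6) = 162.88°
δ = |180° − 162.88°| = 17.12°
17.12° ≤ 2α = 69.98°  →  valid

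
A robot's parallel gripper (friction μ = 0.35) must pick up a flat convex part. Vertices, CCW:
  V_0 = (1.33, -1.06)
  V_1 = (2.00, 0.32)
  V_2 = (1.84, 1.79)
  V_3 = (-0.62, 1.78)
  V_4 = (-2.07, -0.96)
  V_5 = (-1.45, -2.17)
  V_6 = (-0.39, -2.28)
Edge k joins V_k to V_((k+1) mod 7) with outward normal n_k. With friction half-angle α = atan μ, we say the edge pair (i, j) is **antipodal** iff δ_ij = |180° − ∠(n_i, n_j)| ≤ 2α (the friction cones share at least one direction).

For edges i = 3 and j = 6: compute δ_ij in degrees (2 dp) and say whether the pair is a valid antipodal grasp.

δ = 26.76°, valid

α = atan 0.35 = 19.29°;  2α = 38.58°
edge 3: e_3 = (-1.45, -2.74);  n_3 = (-0.8839, +0.4677)
edge 6: e_6 = (+1.72, +1.22);  n_6 = (+0.5785, -0.8157)
∠(n_3, n_6) = 153.24°
δ = |180° − 153.24°| = 26.76°
26.76° ≤ 2α = 38.58°  →  valid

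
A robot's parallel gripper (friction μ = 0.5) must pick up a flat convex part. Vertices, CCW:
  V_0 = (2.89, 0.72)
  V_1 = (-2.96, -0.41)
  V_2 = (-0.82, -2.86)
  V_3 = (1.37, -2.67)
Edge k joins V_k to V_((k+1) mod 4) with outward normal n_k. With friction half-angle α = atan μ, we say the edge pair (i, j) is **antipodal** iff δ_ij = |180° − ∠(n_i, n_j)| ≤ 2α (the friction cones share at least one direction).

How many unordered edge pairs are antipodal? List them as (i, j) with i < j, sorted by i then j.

count = 1; pairs: (0,2)

α = atan 0.5 = 26.57°;  2α = 53.13°
n_0 = (-0.1897, +0.9819)
n_1 = (-0.7531, -0.6579)
n_2 = (+0.0864, -0.9963)
n_3 = (+0.9125, -0.4091)
  (0,1): δ = 59.80°  ·
  (0,2): δ = 5.97°  ✓
  (0,3): δ = 54.92°  ·
  (1,2): δ = 126.18°  ·
  (1,3): δ = 65.29°  ·
  (2,3): δ = 119.11°  ·
antipodal pairs: 1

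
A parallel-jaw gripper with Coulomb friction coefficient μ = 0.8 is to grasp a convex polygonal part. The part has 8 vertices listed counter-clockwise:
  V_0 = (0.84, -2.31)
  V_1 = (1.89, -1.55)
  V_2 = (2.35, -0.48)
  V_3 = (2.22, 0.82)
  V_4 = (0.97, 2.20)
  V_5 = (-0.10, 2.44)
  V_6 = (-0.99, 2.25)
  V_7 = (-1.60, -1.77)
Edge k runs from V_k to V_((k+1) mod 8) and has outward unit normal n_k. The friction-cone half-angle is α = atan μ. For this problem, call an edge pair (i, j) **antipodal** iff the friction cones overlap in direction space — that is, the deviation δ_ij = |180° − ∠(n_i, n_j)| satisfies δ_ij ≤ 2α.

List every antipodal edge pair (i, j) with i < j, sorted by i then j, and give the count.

α = atan 0.8 = 38.66°;  2α = 77.32°
n_0 = (+0.5863, -0.8101)
n_1 = (+0.9187, -0.3950)
n_2 = (+0.9950, +0.0995)
n_3 = (+0.7412, +0.6713)
n_4 = (+0.2189, +0.9758)
n_5 = (-0.2088, +0.9780)
n_6 = (-0.9887, +0.1500)
n_7 = (-0.2161, -0.9764)
  (0,1): δ = 149.16°  ·
  (0,2): δ = 120.19°  ·
  (0,3): δ = 83.73°  ·
  (0,4): δ = 48.54°  ✓
  (0,5): δ = 23.85°  ✓
  (0,6): δ = 45.47°  ✓
  (0,7): δ = 131.62°  ·
  (1,2): δ = 151.03°  ·
  (1,3): δ = 114.57°  ·
  (1,4): δ = 79.38°  ·
  (1,5): δ = 54.69°  ✓
  (1,6): δ = 14.63°  ✓
  (1,7): δ = 100.78°  ·
  (2,3): δ = 143.54°  ·
  (2,4): δ = 108.35°  ·
  (2,5): δ = 83.66°  ·
  (2,6): δ = 14.34°  ✓
  (2,7): δ = 71.81°  ✓
  (3,4): δ = 144.81°  ·
  (3,5): δ = 120.12°  ·
  (3,6): δ = 50.80°  ✓
  (3,7): δ = 35.35°  ✓
  (4,5): δ = 155.31°  ·
  (4,6): δ = 85.99°  ·
  (4,7): δ = 0.16°  ✓
  (5,6): δ = 110.68°  ·
  (5,7): δ = 24.53°  ✓
  (6,7): δ = 93.85°  ·
antipodal pairs: 11

count = 11; pairs: (0,4), (0,5), (0,6), (1,5), (1,6), (2,6), (2,7), (3,6), (3,7), (4,7), (5,7)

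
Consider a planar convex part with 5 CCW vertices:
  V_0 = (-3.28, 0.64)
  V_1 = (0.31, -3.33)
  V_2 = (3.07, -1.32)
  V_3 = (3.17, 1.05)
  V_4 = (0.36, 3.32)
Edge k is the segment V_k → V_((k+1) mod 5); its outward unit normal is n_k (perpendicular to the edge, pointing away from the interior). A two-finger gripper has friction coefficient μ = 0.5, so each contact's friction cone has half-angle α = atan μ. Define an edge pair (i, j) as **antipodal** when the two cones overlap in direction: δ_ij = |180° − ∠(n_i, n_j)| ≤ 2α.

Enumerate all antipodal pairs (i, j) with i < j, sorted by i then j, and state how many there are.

count = 4; pairs: (0,2), (0,3), (1,4), (2,4)

α = atan 0.5 = 26.57°;  2α = 53.13°
n_0 = (-0.7417, -0.6707)
n_1 = (+0.5887, -0.8084)
n_2 = (+0.9991, -0.0422)
n_3 = (+0.6284, +0.7779)
n_4 = (-0.5929, +0.8053)
  (0,1): δ = 96.06°  ·
  (0,2): δ = 44.54°  ✓
  (0,3): δ = 8.95°  ✓
  (0,4): δ = 84.24°  ·
  (1,2): δ = 128.48°  ·
  (1,3): δ = 75.00°  ·
  (1,4): δ = 0.30°  ✓
  (2,3): δ = 126.52°  ·
  (2,4): δ = 51.22°  ✓
  (3,4): δ = 104.70°  ·
antipodal pairs: 4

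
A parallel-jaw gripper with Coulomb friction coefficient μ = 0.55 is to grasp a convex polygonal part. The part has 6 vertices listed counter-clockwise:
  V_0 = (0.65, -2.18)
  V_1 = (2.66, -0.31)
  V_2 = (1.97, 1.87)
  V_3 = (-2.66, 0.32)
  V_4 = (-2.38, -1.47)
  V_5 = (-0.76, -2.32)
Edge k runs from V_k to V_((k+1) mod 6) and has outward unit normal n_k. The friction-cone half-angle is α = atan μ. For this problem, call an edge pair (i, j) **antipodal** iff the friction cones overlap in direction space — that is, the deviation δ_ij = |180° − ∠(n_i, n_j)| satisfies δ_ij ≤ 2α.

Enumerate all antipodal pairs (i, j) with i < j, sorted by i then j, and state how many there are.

α = atan 0.55 = 28.81°;  2α = 57.62°
n_0 = (+0.6811, -0.7321)
n_1 = (+0.9534, +0.3018)
n_2 = (-0.3175, +0.9483)
n_3 = (-0.9880, -0.1545)
n_4 = (-0.4646, -0.8855)
n_5 = (+0.0988, -0.9951)
  (0,1): δ = 115.37°  ·
  (0,2): δ = 24.42°  ✓
  (0,3): δ = 55.96°  ✓
  (0,4): δ = 109.38°  ·
  (0,5): δ = 142.74°  ·
  (1,2): δ = 89.05°  ·
  (1,3): δ = 8.67°  ✓
  (1,4): δ = 44.75°  ✓
  (1,5): δ = 78.11°  ·
  (2,3): δ = 99.62°  ·
  (2,4): δ = 46.19°  ✓
  (2,5): δ = 12.84°  ✓
  (3,4): δ = 126.58°  ·
  (3,5): δ = 93.22°  ·
  (4,5): δ = 146.64°  ·
antipodal pairs: 6

count = 6; pairs: (0,2), (0,3), (1,3), (1,4), (2,4), (2,5)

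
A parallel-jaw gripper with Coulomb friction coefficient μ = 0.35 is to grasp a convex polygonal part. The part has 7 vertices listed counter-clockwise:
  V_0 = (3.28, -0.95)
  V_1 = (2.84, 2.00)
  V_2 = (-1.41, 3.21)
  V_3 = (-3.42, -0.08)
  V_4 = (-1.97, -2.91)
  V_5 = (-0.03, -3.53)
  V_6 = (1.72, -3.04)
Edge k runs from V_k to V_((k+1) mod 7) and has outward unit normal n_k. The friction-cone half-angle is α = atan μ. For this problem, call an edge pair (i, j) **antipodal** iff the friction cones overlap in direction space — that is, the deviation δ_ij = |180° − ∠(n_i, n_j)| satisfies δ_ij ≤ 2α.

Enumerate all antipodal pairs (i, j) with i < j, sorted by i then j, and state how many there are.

α = atan 0.35 = 19.29°;  2α = 38.58°
n_0 = (+0.9891, +0.1475)
n_1 = (+0.2738, +0.9618)
n_2 = (-0.8533, +0.5213)
n_3 = (-0.8900, -0.4560)
n_4 = (-0.3044, -0.9525)
n_5 = (+0.2696, -0.9630)
n_6 = (+0.8014, -0.5982)
  (0,1): δ = 114.38°  ·
  (0,2): δ = 39.91°  ·
  (0,3): δ = 18.65°  ✓
  (0,4): δ = 63.79°  ·
  (0,5): δ = 97.16°  ·
  (0,6): δ = 134.78°  ·
  (1,2): δ = 105.53°  ·
  (1,3): δ = 46.98°  ·
  (1,4): δ = 1.83°  ✓
  (1,5): δ = 31.53°  ✓
  (1,6): δ = 69.15°  ·
  (2,3): δ = 121.45°  ·
  (2,4): δ = 76.30°  ·
  (2,5): δ = 42.94°  ·
  (2,6): δ = 5.32°  ✓
  (3,4): δ = 134.85°  ·
  (3,5): δ = 101.49°  ·
  (3,6): δ = 63.87°  ·
  (4,5): δ = 146.63°  ·
  (4,6): δ = 109.01°  ·
  (5,6): δ = 142.38°  ·
antipodal pairs: 4

count = 4; pairs: (0,3), (1,4), (1,5), (2,6)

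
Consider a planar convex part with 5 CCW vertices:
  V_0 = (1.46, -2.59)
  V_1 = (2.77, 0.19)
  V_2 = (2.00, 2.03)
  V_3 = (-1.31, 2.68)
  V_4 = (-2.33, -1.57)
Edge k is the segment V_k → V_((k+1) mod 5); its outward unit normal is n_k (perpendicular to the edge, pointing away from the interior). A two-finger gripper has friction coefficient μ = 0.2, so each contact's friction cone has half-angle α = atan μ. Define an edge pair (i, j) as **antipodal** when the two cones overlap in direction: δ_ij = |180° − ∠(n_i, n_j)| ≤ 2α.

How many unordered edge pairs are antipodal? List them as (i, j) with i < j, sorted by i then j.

α = atan 0.2 = 11.31°;  2α = 22.62°
n_0 = (+0.9046, -0.4263)
n_1 = (+0.9225, +0.3860)
n_2 = (+0.1927, +0.9813)
n_3 = (-0.9724, +0.2334)
n_4 = (-0.2599, -0.9656)
  (0,1): δ = 132.06°  ·
  (0,2): δ = 75.88°  ·
  (0,3): δ = 11.74°  ✓
  (0,4): δ = 100.17°  ·
  (1,2): δ = 123.82°  ·
  (1,3): δ = 36.20°  ·
  (1,4): δ = 52.23°  ·
  (2,3): δ = 92.39°  ·
  (2,4): δ = 3.95°  ✓
  (3,4): δ = 91.57°  ·
antipodal pairs: 2

count = 2; pairs: (0,3), (2,4)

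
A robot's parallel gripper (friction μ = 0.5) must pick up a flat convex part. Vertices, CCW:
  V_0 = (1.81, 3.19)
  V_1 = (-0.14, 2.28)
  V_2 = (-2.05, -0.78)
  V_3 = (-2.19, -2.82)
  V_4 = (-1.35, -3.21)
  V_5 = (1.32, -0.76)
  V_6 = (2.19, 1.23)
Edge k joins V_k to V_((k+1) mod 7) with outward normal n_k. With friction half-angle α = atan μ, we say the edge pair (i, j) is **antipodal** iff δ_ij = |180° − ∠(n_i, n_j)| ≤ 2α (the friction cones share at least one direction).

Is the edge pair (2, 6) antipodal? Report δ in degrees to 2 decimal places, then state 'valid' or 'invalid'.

α = atan 0.5 = 26.57°;  2α = 53.13°
edge 2: e_2 = (-0.14, -2.04);  n_2 = (-0.9977, +0.0685)
edge 6: e_6 = (-0.38, +1.96);  n_6 = (+0.9817, +0.1903)
∠(n_2, n_6) = 165.10°
δ = |180° − 165.10°| = 14.90°
14.90° ≤ 2α = 53.13°  →  valid

δ = 14.90°, valid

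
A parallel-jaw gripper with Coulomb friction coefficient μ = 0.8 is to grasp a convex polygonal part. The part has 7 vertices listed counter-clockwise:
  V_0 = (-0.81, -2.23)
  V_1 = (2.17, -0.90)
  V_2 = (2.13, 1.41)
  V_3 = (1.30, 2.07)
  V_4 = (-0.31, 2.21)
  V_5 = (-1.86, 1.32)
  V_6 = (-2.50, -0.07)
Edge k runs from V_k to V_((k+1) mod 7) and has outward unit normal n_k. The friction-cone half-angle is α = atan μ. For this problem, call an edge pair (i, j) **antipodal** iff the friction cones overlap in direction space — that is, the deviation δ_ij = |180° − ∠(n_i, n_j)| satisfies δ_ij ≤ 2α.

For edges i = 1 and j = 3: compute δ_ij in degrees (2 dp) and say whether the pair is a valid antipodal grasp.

α = atan 0.8 = 38.66°;  2α = 77.32°
edge 1: e_1 = (-0.04, +2.31);  n_1 = (+0.9999, +0.0173)
edge 3: e_3 = (-1.61, +0.14);  n_3 = (+0.0866, +0.9962)
∠(n_1, n_3) = 84.04°
δ = |180° − 84.04°| = 95.96°
95.96° > 2α = 77.32°  →  invalid

δ = 95.96°, invalid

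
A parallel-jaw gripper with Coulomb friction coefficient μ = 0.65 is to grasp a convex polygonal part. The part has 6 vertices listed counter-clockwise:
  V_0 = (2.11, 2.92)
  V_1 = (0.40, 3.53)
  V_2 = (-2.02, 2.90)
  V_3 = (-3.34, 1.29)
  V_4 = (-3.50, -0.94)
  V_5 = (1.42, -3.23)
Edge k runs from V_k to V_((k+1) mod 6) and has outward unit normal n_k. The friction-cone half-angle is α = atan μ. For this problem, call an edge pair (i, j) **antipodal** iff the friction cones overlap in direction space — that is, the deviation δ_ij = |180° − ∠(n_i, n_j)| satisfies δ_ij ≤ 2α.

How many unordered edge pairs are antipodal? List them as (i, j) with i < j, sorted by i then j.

count = 4; pairs: (0,4), (1,4), (2,5), (3,5)

α = atan 0.65 = 33.02°;  2α = 66.05°
n_0 = (+0.3360, +0.9419)
n_1 = (-0.2519, +0.9677)
n_2 = (-0.7733, +0.6340)
n_3 = (-0.9974, +0.0716)
n_4 = (-0.4220, -0.9066)
n_5 = (+0.9938, -0.1115)
  (0,1): δ = 145.78°  ·
  (0,2): δ = 109.71°  ·
  (0,3): δ = 74.47°  ·
  (0,4): δ = 5.33°  ✓
  (0,5): δ = 103.23°  ·
  (1,2): δ = 143.94°  ·
  (1,3): δ = 108.70°  ·
  (1,4): δ = 39.55°  ✓
  (1,5): δ = 69.01°  ·
  (2,3): δ = 144.76°  ·
  (2,4): δ = 75.61°  ·
  (2,5): δ = 32.95°  ✓
  (3,4): δ = 110.86°  ·
  (3,5): δ = 2.30°  ✓
  (4,5): δ = 71.44°  ·
antipodal pairs: 4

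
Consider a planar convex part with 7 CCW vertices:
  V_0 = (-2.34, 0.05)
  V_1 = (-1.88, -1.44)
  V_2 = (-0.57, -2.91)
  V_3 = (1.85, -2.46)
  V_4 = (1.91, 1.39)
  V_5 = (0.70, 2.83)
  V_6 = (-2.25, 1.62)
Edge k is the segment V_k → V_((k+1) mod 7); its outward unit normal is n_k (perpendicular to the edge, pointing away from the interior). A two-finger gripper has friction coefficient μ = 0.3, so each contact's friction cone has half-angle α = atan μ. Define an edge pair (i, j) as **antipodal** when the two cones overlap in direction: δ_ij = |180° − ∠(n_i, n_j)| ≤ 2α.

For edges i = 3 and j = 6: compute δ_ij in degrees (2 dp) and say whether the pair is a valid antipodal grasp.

δ = 2.39°, valid

α = atan 0.3 = 16.70°;  2α = 33.40°
edge 3: e_3 = (+0.06, +3.85);  n_3 = (+0.9999, -0.0156)
edge 6: e_6 = (-0.09, -1.57);  n_6 = (-0.9984, +0.0572)
∠(n_3, n_6) = 177.61°
δ = |180° − 177.61°| = 2.39°
2.39° ≤ 2α = 33.40°  →  valid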